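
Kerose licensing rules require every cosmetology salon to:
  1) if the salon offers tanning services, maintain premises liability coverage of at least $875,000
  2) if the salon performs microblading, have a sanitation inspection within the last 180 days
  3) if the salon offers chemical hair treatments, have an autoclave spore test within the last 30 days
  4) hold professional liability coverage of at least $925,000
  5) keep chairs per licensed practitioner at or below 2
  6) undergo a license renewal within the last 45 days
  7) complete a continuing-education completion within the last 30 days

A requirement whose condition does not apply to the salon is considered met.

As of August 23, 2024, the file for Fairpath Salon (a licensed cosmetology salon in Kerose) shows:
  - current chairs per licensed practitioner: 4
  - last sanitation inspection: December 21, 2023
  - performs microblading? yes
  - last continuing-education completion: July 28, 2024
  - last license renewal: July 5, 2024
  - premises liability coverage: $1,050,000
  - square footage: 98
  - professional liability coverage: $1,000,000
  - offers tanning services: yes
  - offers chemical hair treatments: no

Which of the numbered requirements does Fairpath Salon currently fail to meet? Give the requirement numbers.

1. condition 'offers tanning services' holds; premises liability coverage $1,050,000 ≥ $875,000 → met
2. condition 'performs microblading' holds; sanitation inspection 246 days ago vs limit 180 → not met
3. condition 'offers chemical hair treatments' does not hold → requirement n/a → met
4. professional liability coverage $1,000,000 ≥ $925,000 → met
5. chairs per licensed practitioner 4 > 2 → not met
6. license renewal 49 days ago vs limit 45 → not met
7. continuing-education completion 26 days ago vs limit 30 → met
Not met: 2, 5, 6

2, 5, 6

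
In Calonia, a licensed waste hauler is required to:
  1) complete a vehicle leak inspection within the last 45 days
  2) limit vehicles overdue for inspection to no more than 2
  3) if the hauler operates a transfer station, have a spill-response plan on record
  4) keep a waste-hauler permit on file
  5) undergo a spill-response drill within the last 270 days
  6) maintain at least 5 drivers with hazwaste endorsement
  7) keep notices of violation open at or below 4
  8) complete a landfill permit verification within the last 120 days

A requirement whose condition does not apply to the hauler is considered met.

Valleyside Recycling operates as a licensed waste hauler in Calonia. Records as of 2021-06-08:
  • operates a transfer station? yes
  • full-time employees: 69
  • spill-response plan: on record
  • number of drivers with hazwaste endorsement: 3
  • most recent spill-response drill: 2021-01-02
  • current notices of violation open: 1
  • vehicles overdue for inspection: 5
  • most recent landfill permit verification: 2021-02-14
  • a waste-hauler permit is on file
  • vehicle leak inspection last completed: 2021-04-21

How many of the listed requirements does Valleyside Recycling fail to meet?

1. vehicle leak inspection 48 days ago vs limit 45 → not met
2. vehicles overdue for inspection 5 > 2 → not met
3. condition 'operates a transfer station' holds; spill-response plan present → met
4. waste-hauler permit present → met
5. spill-response drill 157 days ago vs limit 270 → met
6. drivers with hazwaste endorsement 3 < 5 → not met
7. notices of violation open 1 ≤ 4 → met
8. landfill permit verification 114 days ago vs limit 120 → met
Not met: 3 of 8

3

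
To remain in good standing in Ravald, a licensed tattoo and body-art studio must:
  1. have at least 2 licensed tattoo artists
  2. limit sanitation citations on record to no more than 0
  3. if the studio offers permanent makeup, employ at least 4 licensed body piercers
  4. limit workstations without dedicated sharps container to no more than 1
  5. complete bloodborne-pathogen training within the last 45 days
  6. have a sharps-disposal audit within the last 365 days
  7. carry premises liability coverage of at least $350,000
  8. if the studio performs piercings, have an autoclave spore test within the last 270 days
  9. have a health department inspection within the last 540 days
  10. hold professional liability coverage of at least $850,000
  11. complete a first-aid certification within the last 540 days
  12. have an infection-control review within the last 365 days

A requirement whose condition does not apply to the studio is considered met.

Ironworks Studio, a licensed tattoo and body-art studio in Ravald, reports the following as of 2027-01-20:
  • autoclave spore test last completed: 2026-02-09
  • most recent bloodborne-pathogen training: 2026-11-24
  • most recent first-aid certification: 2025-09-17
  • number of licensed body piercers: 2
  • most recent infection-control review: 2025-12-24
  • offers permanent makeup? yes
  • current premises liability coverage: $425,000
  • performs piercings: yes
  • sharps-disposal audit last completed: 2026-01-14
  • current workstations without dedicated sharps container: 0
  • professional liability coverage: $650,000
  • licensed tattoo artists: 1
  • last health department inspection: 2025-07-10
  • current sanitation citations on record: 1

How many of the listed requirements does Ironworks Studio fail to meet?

9

1. licensed tattoo artists 1 < 2 → not met
2. sanitation citations on record 1 > 0 → not met
3. condition 'offers permanent makeup' holds; licensed body piercers 2 < 4 → not met
4. workstations without dedicated sharps container 0 ≤ 1 → met
5. bloodborne-pathogen training 57 days ago vs limit 45 → not met
6. sharps-disposal audit 371 days ago vs limit 365 → not met
7. premises liability coverage $425,000 ≥ $350,000 → met
8. condition 'performs piercings' holds; autoclave spore test 345 days ago vs limit 270 → not met
9. health department inspection 559 days ago vs limit 540 → not met
10. professional liability coverage $650,000 < $850,000 → not met
11. first-aid certification 490 days ago vs limit 540 → met
12. infection-control review 392 days ago vs limit 365 → not met
Not met: 9 of 12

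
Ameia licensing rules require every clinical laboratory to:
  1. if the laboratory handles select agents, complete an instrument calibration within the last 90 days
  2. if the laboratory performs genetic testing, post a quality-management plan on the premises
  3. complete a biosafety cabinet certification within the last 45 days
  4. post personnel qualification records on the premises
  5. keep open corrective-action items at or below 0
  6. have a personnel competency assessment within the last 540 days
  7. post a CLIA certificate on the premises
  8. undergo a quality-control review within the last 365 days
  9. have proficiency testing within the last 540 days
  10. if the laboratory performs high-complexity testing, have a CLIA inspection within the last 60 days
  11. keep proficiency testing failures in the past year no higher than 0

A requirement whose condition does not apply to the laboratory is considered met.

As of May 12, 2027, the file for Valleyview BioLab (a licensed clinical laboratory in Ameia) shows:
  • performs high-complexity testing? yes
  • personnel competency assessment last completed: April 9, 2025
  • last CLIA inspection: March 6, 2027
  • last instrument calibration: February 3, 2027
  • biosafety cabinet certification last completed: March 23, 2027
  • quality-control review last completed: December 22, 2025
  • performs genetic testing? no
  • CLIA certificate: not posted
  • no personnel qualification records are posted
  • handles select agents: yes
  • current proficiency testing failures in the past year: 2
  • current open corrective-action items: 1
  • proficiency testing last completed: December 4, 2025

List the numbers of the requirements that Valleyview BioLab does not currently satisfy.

1. condition 'handles select agents' holds; instrument calibration 98 days ago vs limit 90 → not met
2. condition 'performs genetic testing' does not hold → requirement n/a → met
3. biosafety cabinet certification 50 days ago vs limit 45 → not met
4. personnel qualification records absent → not met
5. open corrective-action items 1 > 0 → not met
6. personnel competency assessment 763 days ago vs limit 540 → not met
7. CLIA certificate absent → not met
8. quality-control review 506 days ago vs limit 365 → not met
9. proficiency testing 524 days ago vs limit 540 → met
10. condition 'performs high-complexity testing' holds; CLIA inspection 67 days ago vs limit 60 → not met
11. proficiency testing failures in the past year 2 > 0 → not met
Not met: 1, 3, 4, 5, 6, 7, 8, 10, 11

1, 3, 4, 5, 6, 7, 8, 10, 11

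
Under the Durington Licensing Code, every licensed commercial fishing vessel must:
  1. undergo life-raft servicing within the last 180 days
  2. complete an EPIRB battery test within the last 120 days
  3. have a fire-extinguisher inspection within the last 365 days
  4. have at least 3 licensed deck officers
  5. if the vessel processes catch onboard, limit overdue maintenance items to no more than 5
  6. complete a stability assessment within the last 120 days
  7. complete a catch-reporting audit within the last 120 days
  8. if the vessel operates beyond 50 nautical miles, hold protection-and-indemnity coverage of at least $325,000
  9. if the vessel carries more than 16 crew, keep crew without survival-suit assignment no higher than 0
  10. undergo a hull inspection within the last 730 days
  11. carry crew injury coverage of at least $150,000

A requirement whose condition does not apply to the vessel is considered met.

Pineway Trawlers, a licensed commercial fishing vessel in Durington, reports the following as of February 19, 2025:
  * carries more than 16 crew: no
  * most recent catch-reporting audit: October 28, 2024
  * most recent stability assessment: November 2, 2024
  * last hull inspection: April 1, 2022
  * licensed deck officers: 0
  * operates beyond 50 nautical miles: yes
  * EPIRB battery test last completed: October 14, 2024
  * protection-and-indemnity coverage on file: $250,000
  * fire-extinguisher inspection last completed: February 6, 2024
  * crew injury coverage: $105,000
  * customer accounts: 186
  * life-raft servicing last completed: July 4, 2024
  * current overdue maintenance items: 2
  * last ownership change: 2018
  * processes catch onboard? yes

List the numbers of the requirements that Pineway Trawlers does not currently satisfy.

1. life-raft servicing 230 days ago vs limit 180 → not met
2. EPIRB battery test 128 days ago vs limit 120 → not met
3. fire-extinguisher inspection 379 days ago vs limit 365 → not met
4. licensed deck officers 0 < 3 → not met
5. condition 'processes catch onboard' holds; overdue maintenance items 2 ≤ 5 → met
6. stability assessment 109 days ago vs limit 120 → met
7. catch-reporting audit 114 days ago vs limit 120 → met
8. condition 'operates beyond 50 nautical miles' holds; protection-and-indemnity coverage $250,000 < $325,000 → not met
9. condition 'carries more than 16 crew' does not hold → requirement n/a → met
10. hull inspection 1055 days ago vs limit 730 → not met
11. crew injury coverage $105,000 < $150,000 → not met
Not met: 1, 2, 3, 4, 8, 10, 11

1, 2, 3, 4, 8, 10, 11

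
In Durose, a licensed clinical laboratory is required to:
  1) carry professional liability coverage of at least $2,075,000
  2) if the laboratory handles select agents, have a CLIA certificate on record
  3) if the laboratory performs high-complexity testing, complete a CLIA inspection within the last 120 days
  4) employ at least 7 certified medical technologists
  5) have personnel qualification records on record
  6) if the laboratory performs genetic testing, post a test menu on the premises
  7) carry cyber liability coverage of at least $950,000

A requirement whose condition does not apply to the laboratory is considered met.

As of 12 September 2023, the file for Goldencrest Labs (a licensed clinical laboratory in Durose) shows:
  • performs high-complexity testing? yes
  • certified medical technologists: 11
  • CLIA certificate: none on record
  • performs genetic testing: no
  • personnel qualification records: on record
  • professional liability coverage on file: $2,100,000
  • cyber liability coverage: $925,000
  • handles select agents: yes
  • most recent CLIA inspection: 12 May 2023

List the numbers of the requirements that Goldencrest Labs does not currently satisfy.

2, 3, 7

1. professional liability coverage $2,100,000 ≥ $2,075,000 → met
2. condition 'handles select agents' holds; CLIA certificate absent → not met
3. condition 'performs high-complexity testing' holds; CLIA inspection 123 days ago vs limit 120 → not met
4. certified medical technologists 11 ≥ 7 → met
5. personnel qualification records present → met
6. condition 'performs genetic testing' does not hold → requirement n/a → met
7. cyber liability coverage $925,000 < $950,000 → not met
Not met: 2, 3, 7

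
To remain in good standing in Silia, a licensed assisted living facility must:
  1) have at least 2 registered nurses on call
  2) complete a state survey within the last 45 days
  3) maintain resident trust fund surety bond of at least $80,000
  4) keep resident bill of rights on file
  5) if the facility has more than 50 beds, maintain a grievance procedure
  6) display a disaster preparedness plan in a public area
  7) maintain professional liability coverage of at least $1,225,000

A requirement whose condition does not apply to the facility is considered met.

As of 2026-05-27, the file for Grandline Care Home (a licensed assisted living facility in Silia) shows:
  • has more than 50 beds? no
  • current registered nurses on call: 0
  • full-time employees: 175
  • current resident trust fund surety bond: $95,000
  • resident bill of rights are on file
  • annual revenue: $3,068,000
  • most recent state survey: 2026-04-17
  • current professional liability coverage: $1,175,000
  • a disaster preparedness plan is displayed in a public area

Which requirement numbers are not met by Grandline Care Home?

1, 7

1. registered nurses on call 0 < 2 → not met
2. state survey 40 days ago vs limit 45 → met
3. resident trust fund surety bond $95,000 ≥ $80,000 → met
4. resident bill of rights present → met
5. condition 'has more than 50 beds' does not hold → requirement n/a → met
6. disaster preparedness plan present → met
7. professional liability coverage $1,175,000 < $1,225,000 → not met
Not met: 1, 7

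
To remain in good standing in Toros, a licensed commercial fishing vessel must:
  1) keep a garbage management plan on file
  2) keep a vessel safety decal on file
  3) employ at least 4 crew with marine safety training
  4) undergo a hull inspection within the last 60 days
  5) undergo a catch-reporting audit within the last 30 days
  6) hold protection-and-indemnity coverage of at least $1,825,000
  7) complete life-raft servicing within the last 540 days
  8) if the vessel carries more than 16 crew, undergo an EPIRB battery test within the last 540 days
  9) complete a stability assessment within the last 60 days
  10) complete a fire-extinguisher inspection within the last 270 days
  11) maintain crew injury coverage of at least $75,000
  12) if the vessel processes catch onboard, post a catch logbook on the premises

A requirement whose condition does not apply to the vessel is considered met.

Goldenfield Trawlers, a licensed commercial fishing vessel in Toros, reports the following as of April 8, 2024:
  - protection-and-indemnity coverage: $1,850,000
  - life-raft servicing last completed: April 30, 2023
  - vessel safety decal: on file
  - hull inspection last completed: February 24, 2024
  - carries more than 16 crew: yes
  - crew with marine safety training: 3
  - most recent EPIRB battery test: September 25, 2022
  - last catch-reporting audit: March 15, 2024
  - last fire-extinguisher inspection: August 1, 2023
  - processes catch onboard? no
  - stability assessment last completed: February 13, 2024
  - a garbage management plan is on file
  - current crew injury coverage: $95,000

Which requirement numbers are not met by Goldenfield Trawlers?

3, 8

1. garbage management plan present → met
2. vessel safety decal present → met
3. crew with marine safety training 3 < 4 → not met
4. hull inspection 44 days ago vs limit 60 → met
5. catch-reporting audit 24 days ago vs limit 30 → met
6. protection-and-indemnity coverage $1,850,000 ≥ $1,825,000 → met
7. life-raft servicing 344 days ago vs limit 540 → met
8. condition 'carries more than 16 crew' holds; EPIRB battery test 561 days ago vs limit 540 → not met
9. stability assessment 55 days ago vs limit 60 → met
10. fire-extinguisher inspection 251 days ago vs limit 270 → met
11. crew injury coverage $95,000 ≥ $75,000 → met
12. condition 'processes catch onboard' does not hold → requirement n/a → met
Not met: 3, 8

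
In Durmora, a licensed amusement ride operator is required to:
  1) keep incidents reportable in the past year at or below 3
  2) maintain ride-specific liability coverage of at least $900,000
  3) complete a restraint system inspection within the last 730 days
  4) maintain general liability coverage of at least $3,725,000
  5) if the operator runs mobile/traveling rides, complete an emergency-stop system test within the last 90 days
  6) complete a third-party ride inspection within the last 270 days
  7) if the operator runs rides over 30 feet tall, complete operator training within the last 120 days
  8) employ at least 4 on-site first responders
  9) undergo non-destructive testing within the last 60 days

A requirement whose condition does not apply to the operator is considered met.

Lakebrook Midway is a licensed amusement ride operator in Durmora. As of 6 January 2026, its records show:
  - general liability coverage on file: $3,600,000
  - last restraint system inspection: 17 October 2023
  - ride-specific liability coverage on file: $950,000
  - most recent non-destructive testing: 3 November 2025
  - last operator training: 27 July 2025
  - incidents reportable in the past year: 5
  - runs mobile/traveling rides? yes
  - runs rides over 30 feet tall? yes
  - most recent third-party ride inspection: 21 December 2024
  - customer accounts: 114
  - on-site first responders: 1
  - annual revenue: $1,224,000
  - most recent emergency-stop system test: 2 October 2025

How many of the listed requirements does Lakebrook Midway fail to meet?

1. incidents reportable in the past year 5 > 3 → not met
2. ride-specific liability coverage $950,000 ≥ $900,000 → met
3. restraint system inspection 812 days ago vs limit 730 → not met
4. general liability coverage $3,600,000 < $3,725,000 → not met
5. condition 'runs mobile/traveling rides' holds; emergency-stop system test 96 days ago vs limit 90 → not met
6. third-party ride inspection 381 days ago vs limit 270 → not met
7. condition 'runs rides over 30 feet tall' holds; operator training 163 days ago vs limit 120 → not met
8. on-site first responders 1 < 4 → not met
9. non-destructive testing 64 days ago vs limit 60 → not met
Not met: 8 of 9

8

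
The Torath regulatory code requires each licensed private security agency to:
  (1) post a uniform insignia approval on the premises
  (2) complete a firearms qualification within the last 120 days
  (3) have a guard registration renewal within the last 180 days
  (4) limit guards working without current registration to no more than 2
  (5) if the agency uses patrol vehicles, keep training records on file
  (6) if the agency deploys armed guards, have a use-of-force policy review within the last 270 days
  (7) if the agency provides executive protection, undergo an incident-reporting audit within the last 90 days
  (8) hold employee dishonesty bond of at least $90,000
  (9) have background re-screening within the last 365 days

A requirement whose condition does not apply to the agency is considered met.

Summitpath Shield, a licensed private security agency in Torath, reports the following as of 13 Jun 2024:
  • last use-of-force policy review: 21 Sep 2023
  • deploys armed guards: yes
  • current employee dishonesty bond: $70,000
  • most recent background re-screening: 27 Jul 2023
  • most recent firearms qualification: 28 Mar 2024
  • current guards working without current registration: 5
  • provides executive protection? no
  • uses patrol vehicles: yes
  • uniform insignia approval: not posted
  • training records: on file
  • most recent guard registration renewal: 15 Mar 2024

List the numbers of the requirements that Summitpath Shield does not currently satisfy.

1. uniform insignia approval absent → not met
2. firearms qualification 77 days ago vs limit 120 → met
3. guard registration renewal 90 days ago vs limit 180 → met
4. guards working without current registration 5 > 2 → not met
5. condition 'uses patrol vehicles' holds; training records present → met
6. condition 'deploys armed guards' holds; use-of-force policy review 266 days ago vs limit 270 → met
7. condition 'provides executive protection' does not hold → requirement n/a → met
8. employee dishonesty bond $70,000 < $90,000 → not met
9. background re-screening 322 days ago vs limit 365 → met
Not met: 1, 4, 8

1, 4, 8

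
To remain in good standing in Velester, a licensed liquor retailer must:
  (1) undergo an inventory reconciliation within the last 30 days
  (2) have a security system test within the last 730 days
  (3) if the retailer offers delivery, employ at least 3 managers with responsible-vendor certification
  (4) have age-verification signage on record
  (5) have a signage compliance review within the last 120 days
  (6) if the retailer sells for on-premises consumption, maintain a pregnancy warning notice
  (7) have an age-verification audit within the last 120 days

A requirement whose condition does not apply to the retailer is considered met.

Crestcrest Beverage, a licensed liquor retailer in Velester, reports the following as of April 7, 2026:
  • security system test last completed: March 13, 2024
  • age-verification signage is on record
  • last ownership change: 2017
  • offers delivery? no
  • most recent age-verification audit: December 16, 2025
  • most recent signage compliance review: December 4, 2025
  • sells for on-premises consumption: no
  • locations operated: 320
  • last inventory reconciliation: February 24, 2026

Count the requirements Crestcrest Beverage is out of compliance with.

3

1. inventory reconciliation 42 days ago vs limit 30 → not met
2. security system test 755 days ago vs limit 730 → not met
3. condition 'offers delivery' does not hold → requirement n/a → met
4. age-verification signage present → met
5. signage compliance review 124 days ago vs limit 120 → not met
6. condition 'sells for on-premises consumption' does not hold → requirement n/a → met
7. age-verification audit 112 days ago vs limit 120 → met
Not met: 3 of 7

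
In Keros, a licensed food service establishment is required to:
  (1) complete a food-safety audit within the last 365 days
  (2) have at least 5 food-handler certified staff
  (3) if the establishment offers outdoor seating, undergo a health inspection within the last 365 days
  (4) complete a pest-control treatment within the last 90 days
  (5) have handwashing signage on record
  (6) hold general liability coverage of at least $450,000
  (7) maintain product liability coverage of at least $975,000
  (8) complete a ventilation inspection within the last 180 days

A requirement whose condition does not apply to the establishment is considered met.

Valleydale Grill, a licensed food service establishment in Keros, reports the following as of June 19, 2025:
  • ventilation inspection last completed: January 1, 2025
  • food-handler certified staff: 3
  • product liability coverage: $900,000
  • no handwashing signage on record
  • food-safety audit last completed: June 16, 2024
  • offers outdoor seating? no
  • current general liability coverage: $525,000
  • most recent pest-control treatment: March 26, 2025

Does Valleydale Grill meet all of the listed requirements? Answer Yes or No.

1. food-safety audit 368 days ago vs limit 365 → not met
2. food-handler certified staff 3 < 5 → not met
3. condition 'offers outdoor seating' does not hold → requirement n/a → met
4. pest-control treatment 85 days ago vs limit 90 → met
5. handwashing signage absent → not met
6. general liability coverage $525,000 ≥ $450,000 → met
7. product liability coverage $900,000 < $975,000 → not met
8. ventilation inspection 169 days ago vs limit 180 → met
Not met: 1, 2, 5, 7

No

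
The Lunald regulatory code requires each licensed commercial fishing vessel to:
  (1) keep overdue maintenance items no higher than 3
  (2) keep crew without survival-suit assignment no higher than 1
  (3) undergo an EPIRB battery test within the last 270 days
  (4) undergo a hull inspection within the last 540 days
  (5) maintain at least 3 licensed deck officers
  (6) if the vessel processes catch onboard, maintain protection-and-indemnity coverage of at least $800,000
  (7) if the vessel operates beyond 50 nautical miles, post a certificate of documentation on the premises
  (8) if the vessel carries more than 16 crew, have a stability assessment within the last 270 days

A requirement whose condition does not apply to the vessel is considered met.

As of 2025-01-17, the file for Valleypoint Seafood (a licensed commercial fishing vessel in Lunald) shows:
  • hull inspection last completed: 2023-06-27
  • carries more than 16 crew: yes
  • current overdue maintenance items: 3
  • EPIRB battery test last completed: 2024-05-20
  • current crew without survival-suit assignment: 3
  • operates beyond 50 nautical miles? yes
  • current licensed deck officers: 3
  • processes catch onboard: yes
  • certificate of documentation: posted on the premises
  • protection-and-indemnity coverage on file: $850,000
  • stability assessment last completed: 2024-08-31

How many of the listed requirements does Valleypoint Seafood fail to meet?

2

1. overdue maintenance items 3 ≤ 3 → met
2. crew without survival-suit assignment 3 > 1 → not met
3. EPIRB battery test 242 days ago vs limit 270 → met
4. hull inspection 570 days ago vs limit 540 → not met
5. licensed deck officers 3 ≥ 3 → met
6. condition 'processes catch onboard' holds; protection-and-indemnity coverage $850,000 ≥ $800,000 → met
7. condition 'operates beyond 50 nautical miles' holds; certificate of documentation present → met
8. condition 'carries more than 16 crew' holds; stability assessment 139 days ago vs limit 270 → met
Not met: 2 of 8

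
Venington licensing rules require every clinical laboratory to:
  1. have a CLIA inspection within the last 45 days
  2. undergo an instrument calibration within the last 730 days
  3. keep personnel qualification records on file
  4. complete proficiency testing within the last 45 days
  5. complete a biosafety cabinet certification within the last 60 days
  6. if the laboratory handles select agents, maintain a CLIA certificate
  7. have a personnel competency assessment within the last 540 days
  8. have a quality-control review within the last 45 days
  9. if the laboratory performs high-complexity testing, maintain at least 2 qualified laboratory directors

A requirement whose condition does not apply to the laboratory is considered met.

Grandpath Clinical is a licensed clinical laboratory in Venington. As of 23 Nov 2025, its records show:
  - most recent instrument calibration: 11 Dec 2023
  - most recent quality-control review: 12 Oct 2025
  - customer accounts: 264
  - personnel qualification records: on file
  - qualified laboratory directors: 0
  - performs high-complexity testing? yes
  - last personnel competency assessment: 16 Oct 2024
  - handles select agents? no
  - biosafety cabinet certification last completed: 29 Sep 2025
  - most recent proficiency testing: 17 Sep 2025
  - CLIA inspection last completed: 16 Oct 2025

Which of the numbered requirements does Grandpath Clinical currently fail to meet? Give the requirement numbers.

4, 9

1. CLIA inspection 38 days ago vs limit 45 → met
2. instrument calibration 713 days ago vs limit 730 → met
3. personnel qualification records present → met
4. proficiency testing 67 days ago vs limit 45 → not met
5. biosafety cabinet certification 55 days ago vs limit 60 → met
6. condition 'handles select agents' does not hold → requirement n/a → met
7. personnel competency assessment 403 days ago vs limit 540 → met
8. quality-control review 42 days ago vs limit 45 → met
9. condition 'performs high-complexity testing' holds; qualified laboratory directors 0 < 2 → not met
Not met: 4, 9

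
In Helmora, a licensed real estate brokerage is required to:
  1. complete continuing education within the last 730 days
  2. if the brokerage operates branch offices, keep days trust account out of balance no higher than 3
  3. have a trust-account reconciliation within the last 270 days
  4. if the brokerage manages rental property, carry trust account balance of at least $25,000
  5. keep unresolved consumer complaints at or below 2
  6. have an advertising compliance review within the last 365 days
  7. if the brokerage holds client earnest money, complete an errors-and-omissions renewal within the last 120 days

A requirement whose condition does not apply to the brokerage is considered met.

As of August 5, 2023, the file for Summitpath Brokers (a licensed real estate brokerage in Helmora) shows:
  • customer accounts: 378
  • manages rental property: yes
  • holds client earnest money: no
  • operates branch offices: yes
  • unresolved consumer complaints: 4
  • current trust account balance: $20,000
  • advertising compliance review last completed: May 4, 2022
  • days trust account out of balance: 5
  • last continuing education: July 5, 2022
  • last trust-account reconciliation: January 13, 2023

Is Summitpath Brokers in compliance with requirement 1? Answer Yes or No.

Yes

1. continuing education 396 days ago vs limit 730 → met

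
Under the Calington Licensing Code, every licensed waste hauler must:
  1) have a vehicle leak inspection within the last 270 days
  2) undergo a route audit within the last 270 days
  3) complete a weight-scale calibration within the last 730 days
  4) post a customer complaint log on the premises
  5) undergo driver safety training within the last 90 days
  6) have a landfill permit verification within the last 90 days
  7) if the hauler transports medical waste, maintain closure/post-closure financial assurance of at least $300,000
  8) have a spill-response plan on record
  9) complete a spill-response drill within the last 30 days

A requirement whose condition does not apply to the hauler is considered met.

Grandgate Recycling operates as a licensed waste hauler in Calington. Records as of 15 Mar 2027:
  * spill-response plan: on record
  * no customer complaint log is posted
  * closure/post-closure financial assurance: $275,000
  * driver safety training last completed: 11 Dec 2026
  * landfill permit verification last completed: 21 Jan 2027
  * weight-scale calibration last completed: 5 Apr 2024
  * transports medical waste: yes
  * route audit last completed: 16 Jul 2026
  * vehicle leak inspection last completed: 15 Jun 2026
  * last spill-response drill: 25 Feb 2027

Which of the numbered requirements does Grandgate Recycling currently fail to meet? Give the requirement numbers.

1, 3, 4, 5, 7

1. vehicle leak inspection 273 days ago vs limit 270 → not met
2. route audit 242 days ago vs limit 270 → met
3. weight-scale calibration 1074 days ago vs limit 730 → not met
4. customer complaint log absent → not met
5. driver safety training 94 days ago vs limit 90 → not met
6. landfill permit verification 53 days ago vs limit 90 → met
7. condition 'transports medical waste' holds; closure/post-closure financial assurance $275,000 < $300,000 → not met
8. spill-response plan present → met
9. spill-response drill 18 days ago vs limit 30 → met
Not met: 1, 3, 4, 5, 7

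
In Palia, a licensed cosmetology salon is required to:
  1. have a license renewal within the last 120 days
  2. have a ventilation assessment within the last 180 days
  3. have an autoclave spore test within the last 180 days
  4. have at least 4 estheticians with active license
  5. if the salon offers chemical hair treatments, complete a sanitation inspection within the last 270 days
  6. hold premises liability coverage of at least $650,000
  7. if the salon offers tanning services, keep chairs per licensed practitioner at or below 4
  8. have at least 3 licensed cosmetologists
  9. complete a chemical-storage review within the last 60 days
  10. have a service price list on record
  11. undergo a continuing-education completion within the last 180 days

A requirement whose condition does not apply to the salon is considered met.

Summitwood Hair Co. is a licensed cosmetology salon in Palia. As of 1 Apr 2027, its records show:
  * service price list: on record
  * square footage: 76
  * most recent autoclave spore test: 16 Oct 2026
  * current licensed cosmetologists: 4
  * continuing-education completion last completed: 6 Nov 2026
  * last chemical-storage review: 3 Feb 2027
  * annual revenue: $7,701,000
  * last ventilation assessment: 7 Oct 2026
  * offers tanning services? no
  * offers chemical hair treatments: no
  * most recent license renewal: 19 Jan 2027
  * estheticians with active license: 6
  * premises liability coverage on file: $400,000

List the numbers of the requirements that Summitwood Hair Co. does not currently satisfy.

1. license renewal 72 days ago vs limit 120 → met
2. ventilation assessment 176 days ago vs limit 180 → met
3. autoclave spore test 167 days ago vs limit 180 → met
4. estheticians with active license 6 ≥ 4 → met
5. condition 'offers chemical hair treatments' does not hold → requirement n/a → met
6. premises liability coverage $400,000 < $650,000 → not met
7. condition 'offers tanning services' does not hold → requirement n/a → met
8. licensed cosmetologists 4 ≥ 3 → met
9. chemical-storage review 57 days ago vs limit 60 → met
10. service price list present → met
11. continuing-education completion 146 days ago vs limit 180 → met
Not met: 6

6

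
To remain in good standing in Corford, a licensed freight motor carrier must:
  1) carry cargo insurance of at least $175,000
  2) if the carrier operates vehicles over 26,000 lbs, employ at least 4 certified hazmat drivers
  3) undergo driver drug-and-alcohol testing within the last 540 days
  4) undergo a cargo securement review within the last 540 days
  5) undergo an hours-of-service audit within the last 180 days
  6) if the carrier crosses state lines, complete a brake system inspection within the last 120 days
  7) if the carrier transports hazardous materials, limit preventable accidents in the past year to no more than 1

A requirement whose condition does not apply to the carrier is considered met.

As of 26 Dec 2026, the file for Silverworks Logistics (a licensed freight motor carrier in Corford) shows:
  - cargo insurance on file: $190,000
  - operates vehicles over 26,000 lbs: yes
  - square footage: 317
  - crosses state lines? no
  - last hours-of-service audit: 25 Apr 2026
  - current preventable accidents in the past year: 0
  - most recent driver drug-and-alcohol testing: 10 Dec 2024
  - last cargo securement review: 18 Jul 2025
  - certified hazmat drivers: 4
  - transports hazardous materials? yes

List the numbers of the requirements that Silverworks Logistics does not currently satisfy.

3, 5

1. cargo insurance $190,000 ≥ $175,000 → met
2. condition 'operates vehicles over 26,000 lbs' holds; certified hazmat drivers 4 ≥ 4 → met
3. driver drug-and-alcohol testing 746 days ago vs limit 540 → not met
4. cargo securement review 526 days ago vs limit 540 → met
5. hours-of-service audit 245 days ago vs limit 180 → not met
6. condition 'crosses state lines' does not hold → requirement n/a → met
7. condition 'transports hazardous materials' holds; preventable accidents in the past year 0 ≤ 1 → met
Not met: 3, 5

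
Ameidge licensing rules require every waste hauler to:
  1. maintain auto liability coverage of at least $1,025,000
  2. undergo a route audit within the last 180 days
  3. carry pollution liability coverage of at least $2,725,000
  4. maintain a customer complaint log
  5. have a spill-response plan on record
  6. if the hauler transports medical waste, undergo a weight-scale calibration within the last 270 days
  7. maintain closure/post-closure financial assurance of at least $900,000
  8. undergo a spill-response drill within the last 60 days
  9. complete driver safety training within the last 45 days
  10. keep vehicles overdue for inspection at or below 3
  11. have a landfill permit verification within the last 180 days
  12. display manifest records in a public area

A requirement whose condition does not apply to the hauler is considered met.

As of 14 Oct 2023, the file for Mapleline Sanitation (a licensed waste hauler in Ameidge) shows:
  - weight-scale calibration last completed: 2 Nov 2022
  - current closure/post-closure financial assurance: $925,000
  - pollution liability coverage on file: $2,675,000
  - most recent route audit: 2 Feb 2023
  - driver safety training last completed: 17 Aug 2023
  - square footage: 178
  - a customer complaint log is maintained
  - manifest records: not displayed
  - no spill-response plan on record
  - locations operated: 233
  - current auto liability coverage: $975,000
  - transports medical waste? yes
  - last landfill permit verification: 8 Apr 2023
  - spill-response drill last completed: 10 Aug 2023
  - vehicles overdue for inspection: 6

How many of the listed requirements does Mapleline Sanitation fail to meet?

10

1. auto liability coverage $975,000 < $1,025,000 → not met
2. route audit 254 days ago vs limit 180 → not met
3. pollution liability coverage $2,675,000 < $2,725,000 → not met
4. customer complaint log present → met
5. spill-response plan absent → not met
6. condition 'transports medical waste' holds; weight-scale calibration 346 days ago vs limit 270 → not met
7. closure/post-closure financial assurance $925,000 ≥ $900,000 → met
8. spill-response drill 65 days ago vs limit 60 → not met
9. driver safety training 58 days ago vs limit 45 → not met
10. vehicles overdue for inspection 6 > 3 → not met
11. landfill permit verification 189 days ago vs limit 180 → not met
12. manifest records absent → not met
Not met: 10 of 12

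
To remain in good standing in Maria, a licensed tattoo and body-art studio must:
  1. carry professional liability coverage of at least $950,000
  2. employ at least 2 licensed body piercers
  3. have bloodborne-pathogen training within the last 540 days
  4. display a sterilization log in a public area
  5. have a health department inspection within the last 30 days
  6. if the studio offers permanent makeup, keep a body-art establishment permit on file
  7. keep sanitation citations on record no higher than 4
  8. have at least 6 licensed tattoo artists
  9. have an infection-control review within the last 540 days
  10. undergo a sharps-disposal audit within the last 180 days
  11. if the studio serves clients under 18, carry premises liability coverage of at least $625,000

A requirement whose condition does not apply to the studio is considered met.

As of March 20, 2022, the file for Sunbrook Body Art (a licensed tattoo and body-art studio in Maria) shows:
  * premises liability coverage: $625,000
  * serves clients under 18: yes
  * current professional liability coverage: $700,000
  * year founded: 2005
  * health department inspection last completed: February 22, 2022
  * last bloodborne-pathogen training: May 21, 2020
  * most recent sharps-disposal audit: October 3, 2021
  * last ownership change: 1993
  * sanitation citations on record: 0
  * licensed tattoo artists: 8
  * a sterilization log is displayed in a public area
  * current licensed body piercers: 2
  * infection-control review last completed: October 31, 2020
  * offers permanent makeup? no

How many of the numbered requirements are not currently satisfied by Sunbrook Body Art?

2

1. professional liability coverage $700,000 < $950,000 → not met
2. licensed body piercers 2 ≥ 2 → met
3. bloodborne-pathogen training 668 days ago vs limit 540 → not met
4. sterilization log present → met
5. health department inspection 26 days ago vs limit 30 → met
6. condition 'offers permanent makeup' does not hold → requirement n/a → met
7. sanitation citations on record 0 ≤ 4 → met
8. licensed tattoo artists 8 ≥ 6 → met
9. infection-control review 505 days ago vs limit 540 → met
10. sharps-disposal audit 168 days ago vs limit 180 → met
11. condition 'serves clients under 18' holds; premises liability coverage $625,000 ≥ $625,000 → met
Not met: 2 of 11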